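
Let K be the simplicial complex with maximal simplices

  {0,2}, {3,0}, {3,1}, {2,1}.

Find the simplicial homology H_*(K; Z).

H_0 ≅ Z,  H_1 ≅ Z.

K has 4 vertices, 4 edges.
rank ∂_0 = 0, rank ∂_1 = 3 ⇒ b_0 = 4 − 0 − 3 = 1; all invariant factors of ∂_1 are 1 so no torsion. So H_0 ≅ Z.
rank ∂_1 = 3, rank ∂_2 = 0 ⇒ b_1 = 4 − 3 − 0 = 1. So H_1 ≅ Z.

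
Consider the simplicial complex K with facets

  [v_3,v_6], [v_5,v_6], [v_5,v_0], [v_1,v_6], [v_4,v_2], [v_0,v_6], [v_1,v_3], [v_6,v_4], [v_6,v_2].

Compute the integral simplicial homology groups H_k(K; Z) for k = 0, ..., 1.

H_0 = Z,  H_1 = Z^3.

K has 7 vertices, 9 edges.
rank ∂_0 = 0, rank ∂_1 = 6 ⇒ b_0 = 7 − 0 − 6 = 1; all invariant factors of ∂_1 are 1 so no torsion. So H_0 = Z.
rank ∂_1 = 6, rank ∂_2 = 0 ⇒ b_1 = 9 − 6 − 0 = 3. So H_1 = Z^3.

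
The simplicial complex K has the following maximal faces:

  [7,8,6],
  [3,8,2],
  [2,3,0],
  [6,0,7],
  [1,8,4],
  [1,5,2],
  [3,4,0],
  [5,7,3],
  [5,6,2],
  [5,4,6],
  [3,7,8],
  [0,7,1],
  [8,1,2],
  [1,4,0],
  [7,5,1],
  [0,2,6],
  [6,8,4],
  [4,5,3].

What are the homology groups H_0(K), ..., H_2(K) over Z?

H_0 ≅ Z,  H_1 ≅ Z^2,  H_2 ≅ Z.

Take the total order 0 < 1 < 2 < 3 < 4 < 5 < 6 < 7 < 8 on the vertex set. Then K (dimension 2) consists of the simplices:

  0-simplices (9): [0], [1], [2], [3], [4], [5], [6], [7], [8]
  1-simplices (27): (27 of them)
  2-simplices (18): [0,1,4], [0,1,7], [0,2,3], [0,2,6], [0,3,4], [0,6,7], [1,2,5], [1,2,8], [1,4,8], [1,5,7], [2,3,8], [2,5,6], [3,4,5], [3,5,7], [3,7,8], [4,5,6], [4,6,8], [6,7,8]

giving chain groups C_0 ≅ Z^9, C_1 ≅ Z^27, C_2 ≅ Z^18.

∂_1: C_1 → C_0 sends each edge [p,q] (with p < q) to q − p. For instance
  ∂[5,7] = [7] − [5].
This gives a 9×27 integer matrix of rank 8; reducing to Smith normal form yields diagonal entries (1,1,1,1,1,1,1,1).

Boundary ∂_2: C_2 → C_1 acts by ∂[p,q,r] = [q,r] − [p,r] + [p,q]. For instance
  ∂[2,3,8] = [3,8] − [2,8] + [2,3],
  ∂[3,7,8] = [7,8] − [3,8] + [3,7].
This gives a 27×18 integer matrix of rank 17; reducing to Smith normal form yields diagonal entries (1,1,1,1,1,1,1,1,1,1,1,1,1,1,1,1,1).

Computing H_k = (kernel of ∂_k) / (image of ∂_{k+1}):

  H_0: rank C_0 − rank ∂_1 = 9 − 8 = 1, and the invariant factors of ∂_1 are all 1, so H_0 ≅ Z.
  H_1: rank ker ∂_1 − rank ∂_2 = (27 − 8) − 17 = 2, and the invariant factors of ∂_2 are all 1, so H_1 ≅ Z^2.
  H_2: rank ker ∂_2 − rank ∂_3 = (18 − 17) − 0 = 1, and there is no ∂_3, so H_2 ≅ Z.

(K is a triangulation of the torus T^2.)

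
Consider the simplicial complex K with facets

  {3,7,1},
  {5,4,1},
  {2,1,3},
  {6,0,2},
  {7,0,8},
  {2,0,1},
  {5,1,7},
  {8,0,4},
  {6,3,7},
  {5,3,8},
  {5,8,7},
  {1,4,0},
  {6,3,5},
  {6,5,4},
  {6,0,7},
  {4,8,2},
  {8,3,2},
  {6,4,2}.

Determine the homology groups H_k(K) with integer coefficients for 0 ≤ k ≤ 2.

Take the total order 0 < 1 < 2 < 3 < 4 < 5 < 6 < 7 < 8 on the vertex set. Then K (dimension 2) consists of the simplices:

  0-simplices (9): [0], [1], [2], [3], [4], [5], [6], [7], [8]
  1-simplices (27): (27 of them)
  2-simplices (18): [0,1,2], [0,1,4], [0,2,6], [0,4,8], [0,6,7], [0,7,8], [1,2,3], [1,3,7], [1,4,5], [1,5,7], [2,3,8], [2,4,6], [2,4,8], [3,5,6], [3,5,8], [3,6,7], [4,5,6], [5,7,8]

giving chain groups C_0 ≅ Z^9, C_1 ≅ Z^27, C_2 ≅ Z^18.

The boundary map ∂_1: C_1 → C_0 maps an edge to its endpoints' difference, ∂[p,q] = q − p. For instance
  ∂[0,8] = [8] − [0].
The resulting 9×27 matrix has rank 8, and its Smith normal form has invariant factors (1,1,1,1,1,1,1,1).

Boundary ∂_2: C_2 → C_1 maps a triangle to the signed sum of its edges. For instance
  ∂[3,6,7] = [6,7] − [3,7] + [3,6],
  ∂[0,1,4] = [1,4] − [0,4] + [0,1].
The resulting 27×18 matrix has rank 18, and its Smith normal form has invariant factors (1,1,1,1,1,1,1,1,1,1,1,1,1,1,1,1,1,2).

From H_k ≅ ker(∂_k) / im(∂_{k+1}) we obtain:

  H_0: rank C_0 − rank ∂_1 = 9 − 8 = 1, and the invariant factors of ∂_1 are all 1, so H_0 = Z.
  H_1: rank ker ∂_1 − rank ∂_2 = (27 − 8) − 18 = 1, and ∂_2 has invariant factor 2 > 1, so H_1 = Z ⊕ Z/2Z.
  H_2: rank ker ∂_2 − rank ∂_3 = (18 − 18) − 0 = 0, and there is no ∂_3, so H_2 = 0.

H_0 = Z,  H_1 = Z ⊕ Z/2Z,  H_2 = 0.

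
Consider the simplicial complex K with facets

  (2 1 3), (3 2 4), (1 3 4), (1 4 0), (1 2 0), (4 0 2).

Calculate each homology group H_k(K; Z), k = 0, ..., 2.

H_0 = Z,  H_1 = 0,  H_2 = Z.

We work with the vertex ordering 0 < 1 < 2 < 3 < 4. The simplices of K, each written with vertices in increasing order, are:

  0-simplices (5): [0], [1], [2], [3], [4]
  1-simplices (9): [0,1], [0,2], [0,4], [1,2], [1,3], [1,4], [2,3], [2,4], [3,4]
  2-simplices (6): [0,1,2], [0,1,4], [0,2,4], [1,2,3], [1,3,4], [2,3,4]

Hence C_0 ≅ Z^5, C_1 ≅ Z^9, C_2 ≅ Z^6.

∂_1: C_1 → C_0 sends each edge [p,q] (with p < q) to q − p.
As a 5×9 matrix over Z this has rank 4, with invariant factors (1,1,1,1).

The boundary map ∂_2: C_2 → C_1 maps a triangle to the signed sum of its edges. For instance
  ∂[0,1,2] = [1,2] − [0,2] + [0,1],
  ∂[1,2,3] = [2,3] − [1,3] + [1,2].
This gives a 9×6 integer matrix of rank 5; reducing to Smith normal form yields diagonal entries (1,1,1,1,1).

Computing H_k = (kernel of ∂_k) / (image of ∂_{k+1}):

  H_0: rank C_0 − rank ∂_1 = 5 − 4 = 1, and the invariant factors of ∂_1 are all 1, so H_0 ≅ Z.
  H_1: rank ker ∂_1 − rank ∂_2 = (9 − 4) − 5 = 0, and the invariant factors of ∂_2 are all 1, so H_1 ≅ 0.
  H_2: rank ker ∂_2 − rank ∂_3 = (6 − 5) − 0 = 1, and there is no ∂_3, so H_2 ≅ Z.

As a check, the Euler characteristic is 5 − 9 + 6 = 2, which agrees with 1 − 0 + 1 = 2.
(K is a triangulation of the 2-sphere S^2.)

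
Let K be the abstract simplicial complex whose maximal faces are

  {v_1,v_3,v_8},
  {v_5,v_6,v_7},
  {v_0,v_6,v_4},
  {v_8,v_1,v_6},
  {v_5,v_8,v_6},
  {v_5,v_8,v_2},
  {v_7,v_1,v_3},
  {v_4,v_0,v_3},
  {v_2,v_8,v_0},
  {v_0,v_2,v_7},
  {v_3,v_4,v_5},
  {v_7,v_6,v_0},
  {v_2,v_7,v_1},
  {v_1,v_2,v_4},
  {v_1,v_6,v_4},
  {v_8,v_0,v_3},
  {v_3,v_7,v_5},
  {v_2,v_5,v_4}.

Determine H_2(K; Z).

Order the vertices as v_0 < v_1 < v_2 < v_3 < v_4 < v_5 < v_6 < v_7 < v_8. Listing each simplex with vertices in this order, K has dimension 2 with simplices:

  0-simplices (9): [v_0], [v_1], [v_2], [v_3], [v_4], [v_5], [v_6], [v_7], [v_8]
  1-simplices (27): (27 of them)
  2-simplices (18): (18 of them)

so the chain groups are C_0 ≅ Z^9, C_1 ≅ Z^27, C_2 ≅ Z^18.

Boundary ∂_1: C_1 → C_0 is given by ∂[p,q] = [q] − [p]. For instance
  ∂[v_6,v_8] = [v_8] − [v_6].
This gives a 9×27 integer matrix of rank 8; reducing to Smith normal form yields diagonal entries (1,1,1,1,1,1,1,1).

Boundary ∂_2: C_2 → C_1 acts by ∂[p,q,r] = [q,r] − [p,r] + [p,q]. For instance
  ∂[v_1,v_4,v_6] = [v_4,v_6] − [v_1,v_6] + [v_1,v_4],
  ∂[v_1,v_2,v_4] = [v_2,v_4] − [v_1,v_4] + [v_1,v_2].
This gives a 27×18 integer matrix of rank 17; reducing to Smith normal form yields diagonal entries (1,1,1,1,1,1,1,1,1,1,1,1,1,1,1,1,1).

From H_k ≅ ker(∂_k) / im(∂_{k+1}) we obtain:

  H_2: rank ker ∂_2 − rank ∂_3 = (18 − 17) − 0 = 1, and there is no ∂_3, so H_2 ≅ Z.

H_2 = Z.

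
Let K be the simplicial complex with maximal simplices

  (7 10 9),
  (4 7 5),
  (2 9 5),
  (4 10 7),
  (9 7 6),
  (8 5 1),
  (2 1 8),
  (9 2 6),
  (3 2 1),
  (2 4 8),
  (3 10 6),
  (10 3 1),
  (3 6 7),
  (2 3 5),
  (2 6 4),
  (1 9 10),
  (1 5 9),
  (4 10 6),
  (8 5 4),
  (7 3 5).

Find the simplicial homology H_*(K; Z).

H_0 ≅ Z,  H_1 ≅ Z ⊕ Z/2,  H_2 = 0.

Take the total order 1 < 2 < 3 < 4 < 5 < 6 < 7 < 8 < 9 < 10 on the vertex set. Then K (dimension 2) consists of the simplices:

  0-simplices (10): [1], [2], [3], [4], [5], [6], [7], [8], [9], [10]
  1-simplices (30): (30 of them)
  2-simplices (20): (20 of them)

giving chain groups C_0 ≅ Z^10, C_1 ≅ Z^30, C_2 ≅ Z^20.

Boundary ∂_1: C_1 → C_0 sends each edge [p,q] (with p < q) to q − p. For instance
  ∂[6,7] = [7] − [6].
The 10×30 boundary matrix has rank 9 and Smith normal form diag(1,1,1,1,1,1,1,1,1).

∂_2: C_2 → C_1 maps a triangle to the signed sum of its edges. For instance
  ∂[2,4,8] = [4,8] − [2,8] + [2,4],
  ∂[2,5,9] = [5,9] − [2,9] + [2,5].
As a 30×20 matrix over Z this has rank 20, with invariant factors (1,1,1,1,1,1,1,1,1,1,1,1,1,1,1,1,1,1,1,2).

Now H_k = ker ∂_k / im ∂_{k+1}, so:

  H_0: rank C_0 − rank ∂_1 = 10 − 9 = 1, and the invariant factors of ∂_1 are all 1, so H_0 = Z.
  H_1: rank ker ∂_1 − rank ∂_2 = (30 − 9) − 20 = 1, and ∂_2 has invariant factor 2 > 1, so H_1 = Z ⊕ Z/2.
  H_2: rank ker ∂_2 − rank ∂_3 = (20 − 20) − 0 = 0, and there is no ∂_3, so H_2 = 0.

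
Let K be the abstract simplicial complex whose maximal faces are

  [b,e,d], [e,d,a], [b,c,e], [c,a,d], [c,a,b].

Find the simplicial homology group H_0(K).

H_0 = Z.

We work with the vertex ordering a < b < c < d < e. The simplices of K, each written with vertices in increasing order, are:

  0-simplices (5): a, b, c, d, e
  1-simplices (10): ab, ac, ad, ae, bc, bd, be, cd, ce, de
  2-simplices (5): abc, acd, ade, bce, bde

Hence C_0 ≅ Z^5, C_1 ≅ Z^10, C_2 ≅ Z^5.

Boundary ∂_1: C_1 → C_0 sends each edge [p,q] (with p < q) to q − p.
The resulting 5×10 matrix has rank 4, and its Smith normal form has invariant factors (1,1,1,1).

∂_2: C_2 → C_1 sends each 2-simplex [p,q,r] to [q,r] − [p,r] + [p,q]. For instance
  ∂ade = de − ae + ad,
  ∂acd = cd − ad + ac.
The resulting 10×5 matrix has rank 5, and its Smith normal form has invariant factors (1,1,1,1,1).

From H_k ≅ ker(∂_k) / im(∂_{k+1}) we obtain:

  H_0: rank C_0 − rank ∂_1 = 5 − 4 = 1, and the invariant factors of ∂_1 are all 1, so H_0 = Z.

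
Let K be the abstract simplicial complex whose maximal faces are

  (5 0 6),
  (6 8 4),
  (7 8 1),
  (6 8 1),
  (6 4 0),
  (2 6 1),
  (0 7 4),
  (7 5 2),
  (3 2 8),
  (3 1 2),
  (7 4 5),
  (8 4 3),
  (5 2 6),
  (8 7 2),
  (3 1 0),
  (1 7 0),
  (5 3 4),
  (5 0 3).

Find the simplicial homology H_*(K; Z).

We work with the vertex ordering 0 < 1 < 2 < 3 < 4 < 5 < 6 < 7 < 8. The simplices of K, each written with vertices in increasing order, are:

  0-simplices (9): [0], [1], [2], [3], [4], [5], [6], [7], [8]
  1-simplices (27): (27 of them)
  2-simplices (18): [0,1,3], [0,1,7], [0,3,5], [0,4,6], [0,4,7], [0,5,6], [1,2,3], [1,2,6], [1,6,8], [1,7,8], [2,3,8], [2,5,6], [2,5,7], [2,7,8], [3,4,5], [3,4,8], [4,5,7], [4,6,8]

Hence C_0 ≅ Z^9, C_1 ≅ Z^27, C_2 ≅ Z^18.

Boundary ∂_1: C_1 → C_0 maps an edge to its endpoints' difference, ∂[p,q] = q − p.
This gives a 9×27 integer matrix of rank 8; reducing to Smith normal form yields diagonal entries (1,1,1,1,1,1,1,1).

The boundary map ∂_2: C_2 → C_1 maps a triangle to the signed sum of its edges. For instance
  ∂[0,4,7] = [4,7] − [0,7] + [0,4],
  ∂[3,4,8] = [4,8] − [3,8] + [3,4].
This gives a 27×18 integer matrix of rank 18; reducing to Smith normal form yields diagonal entries (1,1,1,1,1,1,1,1,1,1,1,1,1,1,1,1,1,2).

From H_k ≅ ker(∂_k) / im(∂_{k+1}) we obtain:

  H_0: rank C_0 − rank ∂_1 = 9 − 8 = 1, and the invariant factors of ∂_1 are all 1, so H_0 ≅ Z.
  H_1: rank ker ∂_1 − rank ∂_2 = (27 − 8) − 18 = 1, and ∂_2 has invariant factor 2 > 1, so H_1 ≅ Z ⊕ Z/2.
  H_2: rank ker ∂_2 − rank ∂_3 = (18 − 18) − 0 = 0, and there is no ∂_3, so H_2 ≅ 0.

H_0 ≅ Z,  H_1 ≅ Z ⊕ Z/2,  H_2 = 0.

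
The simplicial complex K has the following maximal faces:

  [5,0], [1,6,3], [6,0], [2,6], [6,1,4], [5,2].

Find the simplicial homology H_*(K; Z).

H_0 = Z,  H_1 = Z,  H_2 = 0.

We work with the vertex ordering 0 < 1 < 2 < 3 < 4 < 5 < 6. The simplices of K, each written with vertices in increasing order, are:

  0-simplices (7): [0], [1], [2], [3], [4], [5], [6]
  1-simplices (9): [0,5], [0,6], [1,3], [1,4], [1,6], [2,5], [2,6], [3,6], [4,6]
  2-simplices (2): [1,3,6], [1,4,6]

Hence C_0 ≅ Z^7, C_1 ≅ Z^9, C_2 ≅ Z^2.

∂_1: C_1 → C_0 maps an edge to its endpoints' difference, ∂[p,q] = q − p.
As a 7×9 matrix over Z this has rank 6, with invariant factors (1,1,1,1,1,1).

∂_2: C_2 → C_1 acts by ∂[p,q,r] = [q,r] − [p,r] + [p,q]. For instance
  ∂[1,4,6] = [4,6] − [1,6] + [1,4],
  ∂[1,3,6] = [3,6] − [1,6] + [1,3].
The resulting 9×2 matrix has rank 2, and its Smith normal form has invariant factors (1,1).

Computing H_k = (kernel of ∂_k) / (image of ∂_{k+1}):

  H_0: rank C_0 − rank ∂_1 = 7 − 6 = 1, and the invariant factors of ∂_1 are all 1, so H_0 ≅ Z.
  H_1: rank ker ∂_1 − rank ∂_2 = (9 − 6) − 2 = 1, and the invariant factors of ∂_2 are all 1, so H_1 ≅ Z.
  H_2: rank ker ∂_2 − rank ∂_3 = (2 − 2) − 0 = 0, and there is no ∂_3, so H_2 ≅ 0.

As a check, the Euler characteristic is 7 − 9 + 2 = 0, which agrees with 1 − 1 + 0 = 0.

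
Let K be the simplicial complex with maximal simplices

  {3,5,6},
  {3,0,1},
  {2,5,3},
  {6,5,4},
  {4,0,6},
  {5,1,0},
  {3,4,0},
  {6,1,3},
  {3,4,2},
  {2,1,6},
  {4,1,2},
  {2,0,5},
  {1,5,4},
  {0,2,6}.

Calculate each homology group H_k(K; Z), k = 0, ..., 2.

H_0 ≅ Z,  H_1 ≅ Z^2,  H_2 ≅ Z.

Fix the vertex order 0 < 1 < 2 < 3 < 4 < 5 < 6 and write every simplex with vertices in increasing order. Then dim K = 2 and the simplices of K are:

  0-simplices (7): [0], [1], [2], [3], [4], [5], [6]
  1-simplices (21): [0,1], [0,2], [0,3], [0,4], [0,5], [0,6], [1,2], [1,3], [1,4], [1,5], [1,6], [2,3], [2,4], [2,5], [2,6], [3,4], [3,5], [3,6], [4,5], [4,6], [5,6]
  2-simplices (14): [0,1,3], [0,1,5], [0,2,5], [0,2,6], [0,3,4], [0,4,6], [1,2,4], [1,2,6], [1,3,6], [1,4,5], [2,3,4], [2,3,5], [3,5,6], [4,5,6]

Hence C_0 ≅ Z^7, C_1 ≅ Z^21, C_2 ≅ Z^14.

The boundary map ∂_1: C_1 → C_0 maps an edge to its endpoints' difference, ∂[p,q] = q − p.
The 7×21 boundary matrix has rank 6 and Smith normal form diag(1,1,1,1,1,1).

Boundary ∂_2: C_2 → C_1 sends each 2-simplex [p,q,r] to [q,r] − [p,r] + [p,q]. For instance
  ∂[0,3,4] = [3,4] − [0,4] + [0,3],
  ∂[1,2,6] = [2,6] − [1,6] + [1,2].
This gives a 21×14 integer matrix of rank 13; reducing to Smith normal form yields diagonal entries (1,1,1,1,1,1,1,1,1,1,1,1,1).

Now H_k = ker ∂_k / im ∂_{k+1}, so:

  H_0: rank C_0 − rank ∂_1 = 7 − 6 = 1, and the invariant factors of ∂_1 are all 1, so H_0 = Z.
  H_1: rank ker ∂_1 − rank ∂_2 = (21 − 6) − 13 = 2, and the invariant factors of ∂_2 are all 1, so H_1 = Z^2.
  H_2: rank ker ∂_2 − rank ∂_3 = (14 − 13) − 0 = 1, and there is no ∂_3, so H_2 = Z.

As a check, the Euler characteristic is 7 − 21 + 14 = 0, which agrees with 1 − 2 + 1 = 0.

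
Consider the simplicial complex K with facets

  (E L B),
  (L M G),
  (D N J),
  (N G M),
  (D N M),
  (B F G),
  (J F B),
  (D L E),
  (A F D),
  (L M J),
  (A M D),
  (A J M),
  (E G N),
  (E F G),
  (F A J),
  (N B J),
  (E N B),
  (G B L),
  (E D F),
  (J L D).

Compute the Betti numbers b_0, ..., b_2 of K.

Take the total order A < B < D < E < F < G < J < L < M < N on the vertex set. Then K (dimension 2) consists of the simplices:

  0-simplices (10): A, B, D, E, F, G, J, L, M, N
  1-simplices (30): AD, AF, AJ, AM, BE, BF, BG, BJ, BL, BN, DE, DF, DJ, DL, DM, DN, EF, EG, EL, EN, FG, FJ, GL, GM, GN, JL, JM, JN, LM, MN
  2-simplices (20): ADF, ADM, AFJ, AJM, BEL, BEN, BFG, BFJ, BGL, BJN, DEF, DEL, DJL, DJN, DMN, EFG, EGN, GLM, GMN, JLM

Hence C_0 ≅ Z^10, C_1 ≅ Z^30, C_2 ≅ Z^20.

Boundary ∂_1: C_1 → C_0 maps an edge to its endpoints' difference, ∂[p,q] = q − p.
As a 10×30 matrix over Z this has rank 9, with invariant factors (1,1,1,1,1,1,1,1,1).

Boundary ∂_2: C_2 → C_1 acts by ∂[p,q,r] = [q,r] − [p,r] + [p,q]. For instance
  ∂AJM = JM − AM + AJ,
  ∂DEL = EL − DL + DE.
This gives a 30×20 integer matrix of rank 20; reducing to Smith normal form yields diagonal entries (1,1,1,1,1,1,1,1,1,1,1,1,1,1,1,1,1,1,1,2).

Now H_k = ker ∂_k / im ∂_{k+1}, so:

  H_0: rank C_0 − rank ∂_1 = 10 − 9 = 1, and the invariant factors of ∂_1 are all 1, so H_0 = Z.
  H_1: rank ker ∂_1 − rank ∂_2 = (30 − 9) − 20 = 1, and ∂_2 has invariant factor 2 > 1, so H_1 = Z ⊕ Z/2Z.
  H_2: rank ker ∂_2 − rank ∂_3 = (20 − 20) − 0 = 0, and there is no ∂_3, so H_2 = 0.

Hence the Betti numbers are b_0 = 1, b_1 = 1, b_2 = 0.

b_0 = 1, b_1 = 1, b_2 = 0.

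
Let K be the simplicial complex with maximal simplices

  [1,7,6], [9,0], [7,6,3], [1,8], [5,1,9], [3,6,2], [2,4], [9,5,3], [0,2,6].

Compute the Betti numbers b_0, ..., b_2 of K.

b_0 = 1, b_1 = 2, b_2 = 0.

We work with the vertex ordering 0 < 1 < 2 < 3 < 4 < 5 < 6 < 7 < 8 < 9. The simplices of K, each written with vertices in increasing order, are:

  0-simplices (10): [0], [1], [2], [3], [4], [5], [6], [7], [8], [9]
  1-simplices (17): [0,2], [0,6], [0,9], [1,5], [1,6], [1,7], [1,8], [1,9], [2,3], [2,4], [2,6], [3,5], [3,6], [3,7], [3,9], [5,9], [6,7]
  2-simplices (6): [0,2,6], [1,5,9], [1,6,7], [2,3,6], [3,5,9], [3,6,7]

giving chain groups C_0 ≅ Z^10, C_1 ≅ Z^17, C_2 ≅ Z^6.

∂_1: C_1 → C_0 maps an edge to its endpoints' difference, ∂[p,q] = q − p. For instance
  ∂[3,7] = [7] − [3].
The 10×17 boundary matrix has rank 9 and Smith normal form diag(1,1,1,1,1,1,1,1,1).

Boundary ∂_2: C_2 → C_1 sends each 2-simplex [p,q,r] to [q,r] − [p,r] + [p,q]. For instance
  ∂[3,5,9] = [5,9] − [3,9] + [3,5],
  ∂[1,6,7] = [6,7] − [1,7] + [1,6].
This gives a 17×6 integer matrix of rank 6; reducing to Smith normal form yields diagonal entries (1,1,1,1,1,1).

Computing H_k = (kernel of ∂_k) / (image of ∂_{k+1}):

  H_0: rank C_0 − rank ∂_1 = 10 − 9 = 1, and the invariant factors of ∂_1 are all 1, so H_0 = Z.
  H_1: rank ker ∂_1 − rank ∂_2 = (17 − 9) − 6 = 2, and the invariant factors of ∂_2 are all 1, so H_1 = Z^2.
  H_2: rank ker ∂_2 − rank ∂_3 = (6 − 6) − 0 = 0, and there is no ∂_3, so H_2 = 0.

As a check, the Euler characteristic is 10 − 17 + 6 = -1, which agrees with 1 − 2 + 0 = -1.

Hence the Betti numbers are b_0 = 1, b_1 = 2, b_2 = 0.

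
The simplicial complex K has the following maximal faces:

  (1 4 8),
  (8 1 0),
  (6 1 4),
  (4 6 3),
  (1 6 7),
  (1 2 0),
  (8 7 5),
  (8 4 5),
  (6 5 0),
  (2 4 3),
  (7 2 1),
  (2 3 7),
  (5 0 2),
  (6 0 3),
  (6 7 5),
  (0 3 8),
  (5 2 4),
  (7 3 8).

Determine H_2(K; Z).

K has 9 vertices, 27 edges, 18 triangles.
rank ∂_2 = 17, rank ∂_3 = 0 ⇒ b_2 = 18 − 17 − 0 = 1. So H_2 = Z.

H_2 ≅ Z.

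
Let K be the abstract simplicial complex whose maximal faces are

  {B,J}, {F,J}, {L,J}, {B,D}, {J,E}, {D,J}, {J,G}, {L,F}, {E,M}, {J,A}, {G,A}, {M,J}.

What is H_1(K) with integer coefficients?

H_1 ≅ Z^4.

Take the total order A < B < D < E < F < G < J < L < M on the vertex set. Then K (dimension 1) consists of the simplices:

  0-simplices (9): A, B, D, E, F, G, J, L, M
  1-simplices (12): AG, AJ, BD, BJ, DJ, EJ, EM, FJ, FL, GJ, JL, JM

Hence C_0 ≅ Z^9, C_1 ≅ Z^12.

The boundary map ∂_1: C_1 → C_0 sends each edge [p,q] (with p < q) to q − p. For instance
  ∂GJ = J − G.
The 9×12 boundary matrix has rank 8 and Smith normal form diag(1,1,1,1,1,1,1,1).

Computing H_k = (kernel of ∂_k) / (image of ∂_{k+1}):

  H_1: rank ker ∂_1 − rank ∂_2 = (12 − 8) − 0 = 4, and there is no ∂_2, so H_1 = Z^4.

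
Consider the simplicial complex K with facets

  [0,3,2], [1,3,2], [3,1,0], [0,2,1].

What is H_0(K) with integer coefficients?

Take the total order 0 < 1 < 2 < 3 on the vertex set. Then K (dimension 2) consists of the simplices:

  0-simplices (4): [0], [1], [2], [3]
  1-simplices (6): [0,1], [0,2], [0,3], [1,2], [1,3], [2,3]
  2-simplices (4): [0,1,2], [0,1,3], [0,2,3], [1,2,3]

giving chain groups C_0 ≅ Z^4, C_1 ≅ Z^6, C_2 ≅ Z^4.

∂_1: C_1 → C_0 is given by ∂[p,q] = [q] − [p]. For instance
  ∂[0,3] = [3] − [0].
As a 4×6 matrix over Z this has rank 3, with invariant factors (1,1,1).

Boundary ∂_2: C_2 → C_1 maps a triangle to the signed sum of its edges. For instance
  ∂[0,1,2] = [1,2] − [0,2] + [0,1],
  ∂[0,1,3] = [1,3] − [0,3] + [0,1].
This gives a 6×4 integer matrix of rank 3; reducing to Smith normal form yields diagonal entries (1,1,1).

Reading off H_k = ker ∂_k / im ∂_{k+1}:

  H_0: rank C_0 − rank ∂_1 = 4 − 3 = 1, and the invariant factors of ∂_1 are all 1, so H_0 ≅ Z.

(K is a triangulation of the 2-sphere S^2.)

H_0 = Z.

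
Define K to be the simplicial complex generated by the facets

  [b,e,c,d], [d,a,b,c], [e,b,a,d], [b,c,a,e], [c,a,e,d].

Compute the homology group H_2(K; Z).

H_2 ≅ 0.

Take the total order a < b < c < d < e on the vertex set. Then K (dimension 3) consists of the simplices:

  0-simplices (5): a, b, c, d, e
  1-simplices (10): ab, ac, ad, ae, bc, bd, be, cd, ce, de
  2-simplices (10): abc, abd, abe, acd, ace, ade, bcd, bce, bde, cde
  3-simplices (5): abcd, abce, abde, acde, bcde

Hence C_0 ≅ Z^5, C_1 ≅ Z^10, C_2 ≅ Z^10, C_3 ≅ Z^5.

∂_1: C_1 → C_0 maps an edge to its endpoints' difference, ∂[p,q] = q − p.
The 5×10 boundary matrix has rank 4 and Smith normal form diag(1,1,1,1).

The boundary map ∂_2: C_2 → C_1 acts by ∂[p,q,r] = [q,r] − [p,r] + [p,q]. For instance
  ∂abd = bd − ad + ab,
  ∂abc = bc − ac + ab.
This gives a 10×10 integer matrix of rank 6; reducing to Smith normal form yields diagonal entries (1,1,1,1,1,1).

Boundary ∂_3: C_3 → C_2 sends each 3-simplex σ to the alternating sum Σ_i (−1)^i (σ with its i-th vertex removed). For instance
  ∂acde = cde − ade + ace − acd,
  ∂abcd = bcd − acd + abd − abc.
The resulting 10×5 matrix has rank 4, and its Smith normal form has invariant factors (1,1,1,1).

Now H_k = ker ∂_k / im ∂_{k+1}, so:

  H_2: rank ker ∂_2 − rank ∂_3 = (10 − 6) − 4 = 0, and the invariant factors of ∂_3 are all 1, so H_2 = 0.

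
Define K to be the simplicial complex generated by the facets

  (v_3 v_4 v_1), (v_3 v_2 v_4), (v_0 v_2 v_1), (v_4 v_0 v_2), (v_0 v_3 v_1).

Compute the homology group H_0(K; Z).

Order the vertices as v_0 < v_1 < v_2 < v_3 < v_4. Listing each simplex with vertices in this order, K has dimension 2 with simplices:

  0-simplices (5): [v_0], [v_1], [v_2], [v_3], [v_4]
  1-simplices (10): [v_0,v_1], [v_0,v_2], [v_0,v_3], [v_0,v_4], [v_1,v_2], [v_1,v_3], [v_1,v_4], [v_2,v_3], [v_2,v_4], [v_3,v_4]
  2-simplices (5): [v_0,v_1,v_2], [v_0,v_1,v_3], [v_0,v_2,v_4], [v_1,v_3,v_4], [v_2,v_3,v_4]

Hence C_0 ≅ Z^5, C_1 ≅ Z^10, C_2 ≅ Z^5.

The boundary map ∂_1: C_1 → C_0 sends each edge [p,q] (with p < q) to q − p. For instance
  ∂[v_2,v_3] = [v_3] − [v_2].
As a 5×10 matrix over Z this has rank 4, with invariant factors (1,1,1,1).

The boundary map ∂_2: C_2 → C_1 sends each 2-simplex [p,q,r] to [q,r] − [p,r] + [p,q]. For instance
  ∂[v_2,v_3,v_4] = [v_3,v_4] − [v_2,v_4] + [v_2,v_3],
  ∂[v_0,v_1,v_2] = [v_1,v_2] − [v_0,v_2] + [v_0,v_1].
This gives a 10×5 integer matrix of rank 5; reducing to Smith normal form yields diagonal entries (1,1,1,1,1).

Computing H_k = (kernel of ∂_k) / (image of ∂_{k+1}):

  H_0: rank C_0 − rank ∂_1 = 5 − 4 = 1, and the invariant factors of ∂_1 are all 1, so H_0 ≅ Z.

(K is a triangulation of the Möbius band.)

H_0 ≅ Z.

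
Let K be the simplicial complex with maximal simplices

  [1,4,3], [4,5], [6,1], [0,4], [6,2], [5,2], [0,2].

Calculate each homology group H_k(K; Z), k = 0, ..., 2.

H_0 = Z,  H_1 = Z^2,  H_2 = 0.

Fix the vertex order 0 < 1 < 2 < 3 < 4 < 5 < 6 and write every simplex with vertices in increasing order. Then dim K = 2 and the simplices of K are:

  0-simplices (7): [0], [1], [2], [3], [4], [5], [6]
  1-simplices (9): [0,2], [0,4], [1,3], [1,4], [1,6], [2,5], [2,6], [3,4], [4,5]
  2-simplices (1): [1,3,4]

so the chain groups are C_0 ≅ Z^7, C_1 ≅ Z^9, C_2 ≅ Z^1.

The boundary map ∂_1: C_1 → C_0 sends each edge [p,q] (with p < q) to q − p.
This gives a 7×9 integer matrix of rank 6; reducing to Smith normal form yields diagonal entries (1,1,1,1,1,1).

∂_2: C_2 → C_1 acts by ∂[p,q,r] = [q,r] − [p,r] + [p,q]. For instance
  ∂[1,3,4] = [3,4] − [1,4] + [1,3].
The 9×1 boundary matrix has rank 1 and Smith normal form diag(1).

Computing H_k = (kernel of ∂_k) / (image of ∂_{k+1}):

  H_0: rank C_0 − rank ∂_1 = 7 − 6 = 1, and the invariant factors of ∂_1 are all 1, so H_0 ≅ Z.
  H_1: rank ker ∂_1 − rank ∂_2 = (9 − 6) − 1 = 2, and the invariant factors of ∂_2 are all 1, so H_1 ≅ Z^2.
  H_2: rank ker ∂_2 − rank ∂_3 = (1 − 1) − 0 = 0, and there is no ∂_3, so H_2 ≅ 0.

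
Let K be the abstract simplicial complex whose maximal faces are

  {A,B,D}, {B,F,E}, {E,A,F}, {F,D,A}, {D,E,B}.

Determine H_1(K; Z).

Fix the vertex order A < B < D < E < F and write every simplex with vertices in increasing order. Then dim K = 2 and the simplices of K are:

  0-simplices (5): A, B, D, E, F
  1-simplices (10): AB, AD, AE, AF, BD, BE, BF, DE, DF, EF
  2-simplices (5): ABD, ADF, AEF, BDE, BEF

giving chain groups C_0 ≅ Z^5, C_1 ≅ Z^10, C_2 ≅ Z^5.

Boundary ∂_1: C_1 → C_0 is given by ∂[p,q] = [q] − [p].
As a 5×10 matrix over Z this has rank 4, with invariant factors (1,1,1,1).

∂_2: C_2 → C_1 maps a triangle to the signed sum of its edges. For instance
  ∂BEF = EF − BF + BE,
  ∂AEF = EF − AF + AE.
This gives a 10×5 integer matrix of rank 5; reducing to Smith normal form yields diagonal entries (1,1,1,1,1).

Reading off H_k = ker ∂_k / im ∂_{k+1}:

  H_1: rank ker ∂_1 − rank ∂_2 = (10 − 4) − 5 = 1, and the invariant factors of ∂_2 are all 1, so H_1 ≅ Z.

H_1 ≅ Z.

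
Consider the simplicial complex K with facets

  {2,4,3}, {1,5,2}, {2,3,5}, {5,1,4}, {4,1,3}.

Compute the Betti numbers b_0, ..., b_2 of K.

b_0 = 1, b_1 = 1, b_2 = 0.

Order the vertices as 1 < 2 < 3 < 4 < 5. Listing each simplex with vertices in this order, K has dimension 2 with simplices:

  0-simplices (5): [1], [2], [3], [4], [5]
  1-simplices (10): [1,2], [1,3], [1,4], [1,5], [2,3], [2,4], [2,5], [3,4], [3,5], [4,5]
  2-simplices (5): [1,2,5], [1,3,4], [1,4,5], [2,3,4], [2,3,5]

giving chain groups C_0 ≅ Z^5, C_1 ≅ Z^10, C_2 ≅ Z^5.

Boundary ∂_1: C_1 → C_0 maps an edge to its endpoints' difference, ∂[p,q] = q − p. For instance
  ∂[3,4] = [4] − [3].
As a 5×10 matrix over Z this has rank 4, with invariant factors (1,1,1,1).

∂_2: C_2 → C_1 maps a triangle to the signed sum of its edges. For instance
  ∂[1,4,5] = [4,5] − [1,5] + [1,4],
  ∂[1,2,5] = [2,5] − [1,5] + [1,2].
The 10×5 boundary matrix has rank 5 and Smith normal form diag(1,1,1,1,1).

Reading off H_k = ker ∂_k / im ∂_{k+1}:

  H_0: rank C_0 − rank ∂_1 = 5 − 4 = 1, and the invariant factors of ∂_1 are all 1, so H_0 ≅ Z.
  H_1: rank ker ∂_1 − rank ∂_2 = (10 − 4) − 5 = 1, and the invariant factors of ∂_2 are all 1, so H_1 ≅ Z.
  H_2: rank ker ∂_2 − rank ∂_3 = (5 − 5) − 0 = 0, and there is no ∂_3, so H_2 ≅ 0.

As a check, the Euler characteristic is 5 − 10 + 5 = 0, which agrees with 1 − 1 + 0 = 0.

Hence the Betti numbers are b_0 = 1, b_1 = 1, b_2 = 0.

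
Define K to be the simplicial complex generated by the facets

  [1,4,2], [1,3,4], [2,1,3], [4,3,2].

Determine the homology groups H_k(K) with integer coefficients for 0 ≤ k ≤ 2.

H_0 = Z,  H_1 = 0,  H_2 = Z.

K has 4 vertices, 6 edges, 4 triangles.
rank ∂_0 = 0, rank ∂_1 = 3 ⇒ b_0 = 4 − 0 − 3 = 1; all invariant factors of ∂_1 are 1 so no torsion. So H_0 ≅ Z.
rank ∂_1 = 3, rank ∂_2 = 3 ⇒ b_1 = 6 − 3 − 3 = 0; all invariant factors of ∂_2 are 1 so no torsion. So H_1 ≅ 0.
rank ∂_2 = 3, rank ∂_3 = 0 ⇒ b_2 = 4 − 3 − 0 = 1. So H_2 ≅ Z.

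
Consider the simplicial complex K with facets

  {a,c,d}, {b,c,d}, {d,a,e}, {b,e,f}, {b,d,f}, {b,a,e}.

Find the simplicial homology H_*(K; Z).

H_0 = Z,  H_1 = Z,  H_2 = 0.

Order the vertices as a < b < c < d < e < f. Listing each simplex with vertices in this order, K has dimension 2 with simplices:

  0-simplices (6): a, b, c, d, e, f
  1-simplices (12): ab, ac, ad, ae, bc, bd, be, bf, cd, de, df, ef
  2-simplices (6): abe, acd, ade, bcd, bdf, bef

giving chain groups C_0 ≅ Z^6, C_1 ≅ Z^12, C_2 ≅ Z^6.

Boundary ∂_1: C_1 → C_0 sends each edge [p,q] (with p < q) to q − p. For instance
  ∂ef = f − e.
The 6×12 boundary matrix has rank 5 and Smith normal form diag(1,1,1,1,1).

∂_2: C_2 → C_1 sends each 2-simplex [p,q,r] to [q,r] − [p,r] + [p,q]. For instance
  ∂acd = cd − ad + ac,
  ∂ade = de − ae + ad.
The 12×6 boundary matrix has rank 6 and Smith normal form diag(1,1,1,1,1,1).

Reading off H_k = ker ∂_k / im ∂_{k+1}:

  H_0: rank C_0 − rank ∂_1 = 6 − 5 = 1, and the invariant factors of ∂_1 are all 1, so H_0 = Z.
  H_1: rank ker ∂_1 − rank ∂_2 = (12 − 5) − 6 = 1, and the invariant factors of ∂_2 are all 1, so H_1 = Z.
  H_2: rank ker ∂_2 − rank ∂_3 = (6 − 6) − 0 = 0, and there is no ∂_3, so H_2 = 0.

(K is a triangulation of the cylinder S^1 x I.)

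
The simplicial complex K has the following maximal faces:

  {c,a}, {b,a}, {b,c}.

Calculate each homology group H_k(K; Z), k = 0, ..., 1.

Order the vertices as a < b < c. Listing each simplex with vertices in this order, K has dimension 1 with simplices:

  0-simplices (3): a, b, c
  1-simplices (3): ab, ac, bc

Hence C_0 ≅ Z^3, C_1 ≅ Z^3.

Boundary ∂_1: C_1 → C_0 sends each edge [p,q] (with p < q) to q − p. For instance
  ∂bc = c − b.
The resulting 3×3 matrix has rank 2, and its Smith normal form has invariant factors (1,1).

Reading off H_k = ker ∂_k / im ∂_{k+1}:

  H_0: rank C_0 − rank ∂_1 = 3 − 2 = 1, and the invariant factors of ∂_1 are all 1, so H_0 ≅ Z.
  H_1: rank ker ∂_1 − rank ∂_2 = (3 − 2) − 0 = 1, and there is no ∂_2, so H_1 ≅ Z.

H_0 ≅ Z,  H_1 ≅ Z.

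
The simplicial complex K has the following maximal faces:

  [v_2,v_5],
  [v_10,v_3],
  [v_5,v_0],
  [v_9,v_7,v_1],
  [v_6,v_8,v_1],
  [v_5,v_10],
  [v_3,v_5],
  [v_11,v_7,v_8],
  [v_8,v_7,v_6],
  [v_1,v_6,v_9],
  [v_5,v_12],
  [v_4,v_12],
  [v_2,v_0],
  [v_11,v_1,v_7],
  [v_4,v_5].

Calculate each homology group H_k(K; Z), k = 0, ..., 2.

H_0 ≅ Z^2,  H_1 ≅ Z^4,  H_2 = 0.

Order the vertices as v_0 < v_1 < v_2 < v_3 < v_4 < v_5 < v_6 < v_7 < v_8 < v_9 < v_10 < v_11 < v_12. Listing each simplex with vertices in this order, K has dimension 2 with simplices:

  0-simplices (13): [v_0], [v_1], [v_2], [v_3], [v_4], [v_5], [v_6], [v_7], [v_8], [v_9], [v_10], [v_11], [v_12]
  1-simplices (21): (21 of them)
  2-simplices (6): [v_1,v_6,v_8], [v_1,v_6,v_9], [v_1,v_7,v_9], [v_1,v_7,v_11], [v_6,v_7,v_8], [v_7,v_8,v_11]

Hence C_0 ≅ Z^13, C_1 ≅ Z^21, C_2 ≅ Z^6.

Boundary ∂_1: C_1 → C_0 maps an edge to its endpoints' difference, ∂[p,q] = q − p. For instance
  ∂[v_6,v_9] = [v_9] − [v_6].
The 13×21 boundary matrix has rank 11 and Smith normal form diag(1,1,1,1,1,1,1,1,1,1,1).

The boundary map ∂_2: C_2 → C_1 maps a triangle to the signed sum of its edges. For instance
  ∂[v_1,v_7,v_11] = [v_7,v_11] − [v_1,v_11] + [v_1,v_7],
  ∂[v_6,v_7,v_8] = [v_7,v_8] − [v_6,v_8] + [v_6,v_7].
The 21×6 boundary matrix has rank 6 and Smith normal form diag(1,1,1,1,1,1).

Now H_k = ker ∂_k / im ∂_{k+1}, so:

  H_0: rank C_0 − rank ∂_1 = 13 − 11 = 2, and the invariant factors of ∂_1 are all 1, so H_0 = Z^2.
  H_1: rank ker ∂_1 − rank ∂_2 = (21 − 11) − 6 = 4, and the invariant factors of ∂_2 are all 1, so H_1 = Z^4.
  H_2: rank ker ∂_2 − rank ∂_3 = (6 − 6) − 0 = 0, and there is no ∂_3, so H_2 = 0.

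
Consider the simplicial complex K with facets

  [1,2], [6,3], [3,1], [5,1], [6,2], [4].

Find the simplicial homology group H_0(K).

H_0 = Z^2.

Order the vertices as 1 < 2 < 3 < 4 < 5 < 6. Listing each simplex with vertices in this order, K has dimension 1 with simplices:

  0-simplices (6): [1], [2], [3], [4], [5], [6]
  1-simplices (5): [1,2], [1,3], [1,5], [2,6], [3,6]

so the chain groups are C_0 ≅ Z^6, C_1 ≅ Z^5.

∂_1: C_1 → C_0 maps an edge to its endpoints' difference, ∂[p,q] = q − p. For instance
  ∂[2,6] = [6] − [2].
As a 6×5 matrix over Z this has rank 4, with invariant factors (1,1,1,1).

From H_k ≅ ker(∂_k) / im(∂_{k+1}) we obtain:

  H_0: rank C_0 − rank ∂_1 = 6 − 4 = 2, and the invariant factors of ∂_1 are all 1, so H_0 = Z^2.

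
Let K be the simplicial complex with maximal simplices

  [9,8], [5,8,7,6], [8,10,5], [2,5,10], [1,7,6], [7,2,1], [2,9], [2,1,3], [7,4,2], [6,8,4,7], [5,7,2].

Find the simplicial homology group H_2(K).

We work with the vertex ordering 1 < 2 < 3 < 4 < 5 < 6 < 7 < 8 < 9 < 10. The simplices of K, each written with vertices in increasing order, are:

  0-simplices (10): [1], [2], [3], [4], [5], [6], [7], [8], [9], [10]
  1-simplices (22): [1,2], [1,3], [1,6], [1,7], [2,3], [2,4], [2,5], [2,7], [2,9], [2,10], [4,6], [4,7], [4,8], [5,6], [5,7], [5,8], [5,10], [6,7], [6,8], [7,8], [8,9], [8,10]
  2-simplices (14): [1,2,3], [1,2,7], [1,6,7], [2,4,7], [2,5,7], [2,5,10], [4,6,7], [4,6,8], [4,7,8], [5,6,7], [5,6,8], [5,7,8], [5,8,10], [6,7,8]
  3-simplices (2): [4,6,7,8], [5,6,7,8]

giving chain groups C_0 ≅ Z^10, C_1 ≅ Z^22, C_2 ≅ Z^14, C_3 ≅ Z^2.

∂_1: C_1 → C_0 maps an edge to its endpoints' difference, ∂[p,q] = q − p. For instance
  ∂[7,8] = [8] − [7].
As a 10×22 matrix over Z this has rank 9, with invariant factors (1,1,1,1,1,1,1,1,1).

∂_2: C_2 → C_1 maps a triangle to the signed sum of its edges. For instance
  ∂[5,6,7] = [6,7] − [5,7] + [5,6],
  ∂[5,7,8] = [7,8] − [5,8] + [5,7].
As a 22×14 matrix over Z this has rank 12, with invariant factors (1,1,1,1,1,1,1,1,1,1,1,1).

The boundary map ∂_3: C_3 → C_2 sends each 3-simplex σ to the alternating sum Σ_i (−1)^i (σ with its i-th vertex removed). For instance
  ∂[5,6,7,8] = [6,7,8] − [5,7,8] + [5,6,8] − [5,6,7],
  ∂[4,6,7,8] = [6,7,8] − [4,7,8] + [4,6,8] − [4,6,7].
This gives a 14×2 integer matrix of rank 2; reducing to Smith normal form yields diagonal entries (1,1).

Computing H_k = (kernel of ∂_k) / (image of ∂_{k+1}):

  H_2: rank ker ∂_2 − rank ∂_3 = (14 − 12) − 2 = 0, and the invariant factors of ∂_3 are all 1, so H_2 ≅ 0.

H_2 = 0.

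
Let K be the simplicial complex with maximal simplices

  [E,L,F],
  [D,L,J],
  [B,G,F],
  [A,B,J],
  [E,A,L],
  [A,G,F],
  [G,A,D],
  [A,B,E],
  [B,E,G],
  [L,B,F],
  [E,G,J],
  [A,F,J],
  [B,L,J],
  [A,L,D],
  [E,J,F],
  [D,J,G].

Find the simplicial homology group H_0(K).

We work with the vertex ordering A < B < D < E < F < G < J < L. The simplices of K, each written with vertices in increasing order, are:

  0-simplices (8): A, B, D, E, F, G, J, L
  1-simplices (24): AB, AD, AE, AF, AG, AJ, AL, BE, BF, BG, BJ, BL, DG, DJ, DL, EF, EG, EJ, EL, FG, FJ, FL, GJ, JL
  2-simplices (16): ABE, ABJ, ADG, ADL, AEL, AFG, AFJ, BEG, BFG, BFL, BJL, DGJ, DJL, EFJ, EFL, EGJ

giving chain groups C_0 ≅ Z^8, C_1 ≅ Z^24, C_2 ≅ Z^16.

∂_1: C_1 → C_0 is given by ∂[p,q] = [q] − [p]. For instance
  ∂AL = L − A.
This gives a 8×24 integer matrix of rank 7; reducing to Smith normal form yields diagonal entries (1,1,1,1,1,1,1).

The boundary map ∂_2: C_2 → C_1 sends each 2-simplex [p,q,r] to [q,r] − [p,r] + [p,q]. For instance
  ∂AFG = FG − AG + AF,
  ∂AEL = EL − AL + AE.
As a 24×16 matrix over Z this has rank 15, with invariant factors (1,1,1,1,1,1,1,1,1,1,1,1,1,1,1).

Reading off H_k = ker ∂_k / im ∂_{k+1}:

  H_0: rank C_0 − rank ∂_1 = 8 − 7 = 1, and the invariant factors of ∂_1 are all 1, so H_0 ≅ Z.

H_0 = Z.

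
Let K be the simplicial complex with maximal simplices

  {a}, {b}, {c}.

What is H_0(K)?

H_0 = Z^3.

Fix the vertex order a < b < c and write every simplex with vertices in increasing order. Then dim K = 0 and the simplices of K are:

  0-simplices (3): a, b, c

giving chain groups C_0 ≅ Z^3.

From H_k ≅ ker(∂_k) / im(∂_{k+1}) we obtain:

  H_0: rank C_0 − rank ∂_1 = 3 − 0 = 3, and there is no ∂_1, so H_0 ≅ Z^3.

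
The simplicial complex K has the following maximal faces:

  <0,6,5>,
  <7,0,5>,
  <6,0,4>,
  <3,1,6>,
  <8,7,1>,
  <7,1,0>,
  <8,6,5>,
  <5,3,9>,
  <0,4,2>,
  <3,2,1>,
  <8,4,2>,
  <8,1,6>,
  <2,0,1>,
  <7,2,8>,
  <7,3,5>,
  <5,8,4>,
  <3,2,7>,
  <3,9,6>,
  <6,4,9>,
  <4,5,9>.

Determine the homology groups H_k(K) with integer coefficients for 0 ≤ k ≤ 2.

H_0 ≅ Z,  H_1 ≅ Z ⊕ Z/2Z,  H_2 = 0.

Take the total order 0 < 1 < 2 < 3 < 4 < 5 < 6 < 7 < 8 < 9 on the vertex set. Then K (dimension 2) consists of the simplices:

  0-simplices (10): [0], [1], [2], [3], [4], [5], [6], [7], [8], [9]
  1-simplices (30): (30 of them)
  2-simplices (20): (20 of them)

giving chain groups C_0 ≅ Z^10, C_1 ≅ Z^30, C_2 ≅ Z^20.

∂_1: C_1 → C_0 is given by ∂[p,q] = [q] − [p].
The resulting 10×30 matrix has rank 9, and its Smith normal form has invariant factors (1,1,1,1,1,1,1,1,1).

Boundary ∂_2: C_2 → C_1 maps a triangle to the signed sum of its edges. For instance
  ∂[2,4,8] = [4,8] − [2,8] + [2,4],
  ∂[1,2,3] = [2,3] − [1,3] + [1,2].
As a 30×20 matrix over Z this has rank 20, with invariant factors (1,1,1,1,1,1,1,1,1,1,1,1,1,1,1,1,1,1,1,2).

From H_k ≅ ker(∂_k) / im(∂_{k+1}) we obtain:

  H_0: rank C_0 − rank ∂_1 = 10 − 9 = 1, and the invariant factors of ∂_1 are all 1, so H_0 ≅ Z.
  H_1: rank ker ∂_1 − rank ∂_2 = (30 − 9) − 20 = 1, and ∂_2 has invariant factor 2 > 1, so H_1 ≅ Z ⊕ Z/2Z.
  H_2: rank ker ∂_2 − rank ∂_3 = (20 − 20) − 0 = 0, and there is no ∂_3, so H_2 ≅ 0.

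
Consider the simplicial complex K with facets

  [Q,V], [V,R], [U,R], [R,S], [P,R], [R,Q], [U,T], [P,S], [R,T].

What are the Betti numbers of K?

b_0 = 1, b_1 = 3.

Fix the vertex order P < Q < R < S < T < U < V and write every simplex with vertices in increasing order. Then dim K = 1 and the simplices of K are:

  0-simplices (7): P, Q, R, S, T, U, V
  1-simplices (9): PR, PS, QR, QV, RS, RT, RU, RV, TU

giving chain groups C_0 ≅ Z^7, C_1 ≅ Z^9.

Boundary ∂_1: C_1 → C_0 maps an edge to its endpoints' difference, ∂[p,q] = q − p. For instance
  ∂QV = V − Q.
The 7×9 boundary matrix has rank 6 and Smith normal form diag(1,1,1,1,1,1).

Now H_k = ker ∂_k / im ∂_{k+1}, so:

  H_0: rank C_0 − rank ∂_1 = 7 − 6 = 1, and the invariant factors of ∂_1 are all 1, so H_0 ≅ Z.
  H_1: rank ker ∂_1 − rank ∂_2 = (9 − 6) − 0 = 3, and there is no ∂_2, so H_1 ≅ Z^3.

Hence the Betti numbers are b_0 = 1, b_1 = 3.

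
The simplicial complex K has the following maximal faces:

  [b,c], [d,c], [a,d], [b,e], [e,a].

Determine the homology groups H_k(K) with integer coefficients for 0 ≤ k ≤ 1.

H_0 ≅ Z,  H_1 ≅ Z.

Take the total order a < b < c < d < e on the vertex set. Then K (dimension 1) consists of the simplices:

  0-simplices (5): a, b, c, d, e
  1-simplices (5): ad, ae, bc, be, cd

so the chain groups are C_0 ≅ Z^5, C_1 ≅ Z^5.

The boundary map ∂_1: C_1 → C_0 is given by ∂[p,q] = [q] − [p].
The 5×5 boundary matrix has rank 4 and Smith normal form diag(1,1,1,1).

Reading off H_k = ker ∂_k / im ∂_{k+1}:

  H_0: rank C_0 − rank ∂_1 = 5 − 4 = 1, and the invariant factors of ∂_1 are all 1, so H_0 ≅ Z.
  H_1: rank ker ∂_1 − rank ∂_2 = (5 − 4) − 0 = 1, and there is no ∂_2, so H_1 ≅ Z.

As a check, the Euler characteristic is 5 − 5 = 0, which agrees with 1 − 1 = 0.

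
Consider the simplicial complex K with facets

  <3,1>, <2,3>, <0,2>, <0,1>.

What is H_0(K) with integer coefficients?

H_0 ≅ Z.

Order the vertices as 0 < 1 < 2 < 3. Listing each simplex with vertices in this order, K has dimension 1 with simplices:

  0-simplices (4): [0], [1], [2], [3]
  1-simplices (4): [0,1], [0,2], [1,3], [2,3]

giving chain groups C_0 ≅ Z^4, C_1 ≅ Z^4.

∂_1: C_1 → C_0 sends each edge [p,q] (with p < q) to q − p. For instance
  ∂[0,1] = [1] − [0].
This gives a 4×4 integer matrix of rank 3; reducing to Smith normal form yields diagonal entries (1,1,1).

Now H_k = ker ∂_k / im ∂_{k+1}, so:

  H_0: rank C_0 − rank ∂_1 = 4 − 3 = 1, and the invariant factors of ∂_1 are all 1, so H_0 ≅ Z.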